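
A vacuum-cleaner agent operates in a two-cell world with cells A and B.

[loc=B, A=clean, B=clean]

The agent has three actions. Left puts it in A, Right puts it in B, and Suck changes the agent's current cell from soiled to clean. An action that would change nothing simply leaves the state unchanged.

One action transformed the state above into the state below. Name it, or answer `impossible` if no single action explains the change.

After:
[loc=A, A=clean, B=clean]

Left

try  Left: <A|clean|clean>  ← match
try Right: <B|clean|clean>
try  Suck: <B|clean|clean>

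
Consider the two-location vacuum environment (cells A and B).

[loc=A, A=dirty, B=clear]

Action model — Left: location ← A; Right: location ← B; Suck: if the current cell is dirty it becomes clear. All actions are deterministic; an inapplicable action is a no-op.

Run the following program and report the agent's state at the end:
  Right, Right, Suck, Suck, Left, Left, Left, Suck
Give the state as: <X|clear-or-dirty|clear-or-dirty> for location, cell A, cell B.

t=1 Right ⇒ <B|dirty|clear>
t=2 Right ⇒ <B|dirty|clear>
t=3 Suck ⇒ <B|dirty|clear>
t=4 Suck ⇒ <B|dirty|clear>
t=5 Left ⇒ <A|dirty|clear>
t=6 Left ⇒ <A|dirty|clear>
t=7 Left ⇒ <A|dirty|clear>
t=8 Suck ⇒ <A|clear|clear>

<A|clear|clear>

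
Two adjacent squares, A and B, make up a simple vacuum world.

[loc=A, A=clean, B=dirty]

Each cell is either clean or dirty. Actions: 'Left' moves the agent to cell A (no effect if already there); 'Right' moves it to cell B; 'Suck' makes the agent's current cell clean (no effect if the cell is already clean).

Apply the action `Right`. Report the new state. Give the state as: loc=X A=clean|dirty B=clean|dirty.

start: loc=A A=clean B=dirty
step 1/1 (Right): loc=B A=clean B=dirty

loc=B A=clean B=dirty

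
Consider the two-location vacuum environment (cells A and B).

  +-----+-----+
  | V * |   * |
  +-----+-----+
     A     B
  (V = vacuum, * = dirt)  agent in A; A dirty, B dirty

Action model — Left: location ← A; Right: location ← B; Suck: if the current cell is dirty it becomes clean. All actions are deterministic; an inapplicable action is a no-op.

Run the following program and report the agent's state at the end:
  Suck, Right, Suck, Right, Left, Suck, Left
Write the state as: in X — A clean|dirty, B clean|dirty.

in A — A clean, B clean

t=1 Suck ⇒ in A — A clean, B dirty
t=2 Right ⇒ in B — A clean, B dirty
t=3 Suck ⇒ in B — A clean, B clean
t=4 Right ⇒ in B — A clean, B clean
t=5 Left ⇒ in A — A clean, B clean
t=6 Suck ⇒ in A — A clean, B clean
t=7 Left ⇒ in A — A clean, B clean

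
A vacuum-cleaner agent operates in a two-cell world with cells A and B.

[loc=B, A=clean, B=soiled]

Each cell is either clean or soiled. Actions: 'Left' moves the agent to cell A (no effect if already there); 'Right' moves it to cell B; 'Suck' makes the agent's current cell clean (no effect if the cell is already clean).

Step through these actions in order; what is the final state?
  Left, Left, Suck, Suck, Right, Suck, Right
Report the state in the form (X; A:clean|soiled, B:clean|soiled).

(B; A:clean, B:clean)

Left (#1): (A; A:clean, B:soiled)
Left (#2): (A; A:clean, B:soiled)
Suck (#3): (A; A:clean, B:soiled)
Suck (#4): (A; A:clean, B:soiled)
Right (#5): (B; A:clean, B:soiled)
Suck (#6): (B; A:clean, B:clean)
Right (#7): (B; A:clean, B:clean)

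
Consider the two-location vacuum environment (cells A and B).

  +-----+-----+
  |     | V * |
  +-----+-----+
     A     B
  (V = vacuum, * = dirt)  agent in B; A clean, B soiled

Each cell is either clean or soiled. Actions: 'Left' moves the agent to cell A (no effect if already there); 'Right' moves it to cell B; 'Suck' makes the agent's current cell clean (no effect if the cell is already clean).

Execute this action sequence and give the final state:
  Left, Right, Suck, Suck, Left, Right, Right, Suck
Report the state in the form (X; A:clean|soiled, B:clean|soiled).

(B; A:clean, B:clean)

1. Left → (A; A:clean, B:soiled)
2. Right → (B; A:clean, B:soiled)
3. Suck → (B; A:clean, B:clean)
4. Suck → (B; A:clean, B:clean)
5. Left → (A; A:clean, B:clean)
6. Right → (B; A:clean, B:clean)
7. Right → (B; A:clean, B:clean)
8. Suck → (B; A:clean, B:clean)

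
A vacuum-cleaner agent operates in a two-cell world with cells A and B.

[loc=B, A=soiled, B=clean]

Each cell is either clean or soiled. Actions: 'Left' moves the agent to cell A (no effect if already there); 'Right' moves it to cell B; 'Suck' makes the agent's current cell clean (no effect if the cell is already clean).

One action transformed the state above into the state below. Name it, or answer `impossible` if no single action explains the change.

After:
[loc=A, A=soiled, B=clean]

Left

try  Left: (A; A:soiled, B:clean)  ← match
try Right: (B; A:soiled, B:clean)
try  Suck: (B; A:soiled, B:clean)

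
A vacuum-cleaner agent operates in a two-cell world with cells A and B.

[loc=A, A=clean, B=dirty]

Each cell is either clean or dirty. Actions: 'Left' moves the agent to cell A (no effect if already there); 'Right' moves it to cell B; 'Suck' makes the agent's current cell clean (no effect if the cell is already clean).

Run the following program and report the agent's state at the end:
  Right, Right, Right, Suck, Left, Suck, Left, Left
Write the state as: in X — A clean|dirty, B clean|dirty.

step 1/8 (Right): in B — A clean, B dirty
step 2/8 (Right): in B — A clean, B dirty
step 3/8 (Right): in B — A clean, B dirty
step 4/8 (Suck): in B — A clean, B clean
step 5/8 (Left): in A — A clean, B clean
step 6/8 (Suck): in A — A clean, B clean
step 7/8 (Left): in A — A clean, B clean
step 8/8 (Left): in A — A clean, B clean

in A — A clean, B clean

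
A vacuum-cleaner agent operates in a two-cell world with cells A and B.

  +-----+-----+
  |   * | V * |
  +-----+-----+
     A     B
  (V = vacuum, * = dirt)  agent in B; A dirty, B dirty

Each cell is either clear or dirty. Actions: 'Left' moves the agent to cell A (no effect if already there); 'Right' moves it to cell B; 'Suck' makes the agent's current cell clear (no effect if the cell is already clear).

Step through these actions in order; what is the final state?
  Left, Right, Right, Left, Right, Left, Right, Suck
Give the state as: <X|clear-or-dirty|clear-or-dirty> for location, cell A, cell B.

<B|dirty|clear>

[1] after Left: <A|dirty|dirty>
[2] after Right: <B|dirty|dirty>
[3] after Right: <B|dirty|dirty>
[4] after Left: <A|dirty|dirty>
[5] after Right: <B|dirty|dirty>
[6] after Left: <A|dirty|dirty>
[7] after Right: <B|dirty|dirty>
[8] after Suck: <B|dirty|clear>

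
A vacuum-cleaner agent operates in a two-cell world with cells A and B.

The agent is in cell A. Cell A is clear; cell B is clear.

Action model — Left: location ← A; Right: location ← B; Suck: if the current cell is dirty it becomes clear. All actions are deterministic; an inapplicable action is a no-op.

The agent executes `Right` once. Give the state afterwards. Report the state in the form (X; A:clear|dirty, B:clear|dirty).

start: (A; A:clear, B:clear)
[1] after Right: (B; A:clear, B:clear)

(B; A:clear, B:clear)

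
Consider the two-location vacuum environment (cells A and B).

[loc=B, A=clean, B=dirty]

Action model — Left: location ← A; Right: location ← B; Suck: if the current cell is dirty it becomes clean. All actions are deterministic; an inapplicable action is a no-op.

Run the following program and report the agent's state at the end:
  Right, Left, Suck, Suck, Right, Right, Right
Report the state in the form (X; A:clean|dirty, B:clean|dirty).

t=1 Right ⇒ (B; A:clean, B:dirty)
t=2 Left ⇒ (A; A:clean, B:dirty)
t=3 Suck ⇒ (A; A:clean, B:dirty)
t=4 Suck ⇒ (A; A:clean, B:dirty)
t=5 Right ⇒ (B; A:clean, B:dirty)
t=6 Right ⇒ (B; A:clean, B:dirty)
t=7 Right ⇒ (B; A:clean, B:dirty)

(B; A:clean, B:dirty)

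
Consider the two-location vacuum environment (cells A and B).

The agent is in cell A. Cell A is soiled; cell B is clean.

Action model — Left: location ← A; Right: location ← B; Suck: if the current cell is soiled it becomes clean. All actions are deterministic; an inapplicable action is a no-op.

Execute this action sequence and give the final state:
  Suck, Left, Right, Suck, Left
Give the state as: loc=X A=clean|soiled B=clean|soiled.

1. Suck → loc=A A=clean B=clean
2. Left → loc=A A=clean B=clean
3. Right → loc=B A=clean B=clean
4. Suck → loc=B A=clean B=clean
5. Left → loc=A A=clean B=clean

loc=A A=clean B=clean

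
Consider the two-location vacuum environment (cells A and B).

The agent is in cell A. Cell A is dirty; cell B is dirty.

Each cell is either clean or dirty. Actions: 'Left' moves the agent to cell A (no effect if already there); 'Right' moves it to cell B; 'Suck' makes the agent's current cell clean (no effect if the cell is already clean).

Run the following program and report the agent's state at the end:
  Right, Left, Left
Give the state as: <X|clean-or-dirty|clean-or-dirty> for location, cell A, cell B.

<A|dirty|dirty>

step 1/3 (Right): <B|dirty|dirty>
step 2/3 (Left): <A|dirty|dirty>
step 3/3 (Left): <A|dirty|dirty>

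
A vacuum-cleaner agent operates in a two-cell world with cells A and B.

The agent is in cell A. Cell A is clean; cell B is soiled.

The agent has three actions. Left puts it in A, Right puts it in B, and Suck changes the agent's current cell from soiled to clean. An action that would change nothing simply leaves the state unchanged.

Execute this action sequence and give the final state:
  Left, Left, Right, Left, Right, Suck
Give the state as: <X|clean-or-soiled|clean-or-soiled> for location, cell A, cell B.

t=1 Left ⇒ <A|clean|soiled>
t=2 Left ⇒ <A|clean|soiled>
t=3 Right ⇒ <B|clean|soiled>
t=4 Left ⇒ <A|clean|soiled>
t=5 Right ⇒ <B|clean|soiled>
t=6 Suck ⇒ <B|clean|clean>

<B|clean|clean>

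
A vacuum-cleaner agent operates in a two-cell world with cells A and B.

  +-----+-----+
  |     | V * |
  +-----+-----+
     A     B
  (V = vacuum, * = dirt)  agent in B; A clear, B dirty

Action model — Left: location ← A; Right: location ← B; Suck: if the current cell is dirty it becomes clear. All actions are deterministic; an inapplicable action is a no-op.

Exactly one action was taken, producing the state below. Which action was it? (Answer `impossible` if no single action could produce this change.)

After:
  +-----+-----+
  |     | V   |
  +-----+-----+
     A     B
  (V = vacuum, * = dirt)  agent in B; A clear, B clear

try  Left: loc=A A=clear B=dirty
try Right: loc=B A=clear B=dirty
try  Suck: loc=B A=clear B=clear  ← match

Suck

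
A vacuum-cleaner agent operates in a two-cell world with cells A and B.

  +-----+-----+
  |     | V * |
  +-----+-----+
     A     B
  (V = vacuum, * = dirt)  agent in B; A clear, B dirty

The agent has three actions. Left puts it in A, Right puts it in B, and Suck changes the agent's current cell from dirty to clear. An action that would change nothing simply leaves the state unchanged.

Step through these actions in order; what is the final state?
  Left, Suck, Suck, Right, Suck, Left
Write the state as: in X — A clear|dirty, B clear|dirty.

in A — A clear, B clear

[1] after Left: in A — A clear, B dirty
[2] after Suck: in A — A clear, B dirty
[3] after Suck: in A — A clear, B dirty
[4] after Right: in B — A clear, B dirty
[5] after Suck: in B — A clear, B clear
[6] after Left: in A — A clear, B clear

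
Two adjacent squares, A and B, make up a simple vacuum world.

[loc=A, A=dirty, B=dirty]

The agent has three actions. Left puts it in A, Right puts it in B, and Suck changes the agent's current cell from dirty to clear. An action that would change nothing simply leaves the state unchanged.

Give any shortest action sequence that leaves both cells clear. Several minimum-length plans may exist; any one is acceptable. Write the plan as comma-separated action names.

Suck, Right, Suck

[1] after Suck: (A; A:clear, B:dirty)
[2] after Right: (B; A:clear, B:dirty)
[3] after Suck: (B; A:clear, B:clear)
min 3: Suck A + move + Suck B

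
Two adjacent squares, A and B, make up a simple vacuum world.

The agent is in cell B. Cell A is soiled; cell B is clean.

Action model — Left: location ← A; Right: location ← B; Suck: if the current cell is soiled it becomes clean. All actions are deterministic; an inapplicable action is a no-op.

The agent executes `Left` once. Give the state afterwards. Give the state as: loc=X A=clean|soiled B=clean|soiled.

start: loc=B A=soiled B=clean
1. Left → loc=A A=soiled B=clean

loc=A A=soiled B=clean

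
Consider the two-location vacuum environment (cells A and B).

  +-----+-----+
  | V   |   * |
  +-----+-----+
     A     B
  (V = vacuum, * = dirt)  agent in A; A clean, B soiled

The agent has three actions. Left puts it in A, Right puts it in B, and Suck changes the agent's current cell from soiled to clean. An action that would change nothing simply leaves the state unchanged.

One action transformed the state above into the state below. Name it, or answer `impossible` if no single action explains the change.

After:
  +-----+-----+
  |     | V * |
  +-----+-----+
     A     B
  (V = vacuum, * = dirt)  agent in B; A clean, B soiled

try  Left: (A; A:clean, B:soiled)
try Right: (B; A:clean, B:soiled)  ← match
try  Suck: (A; A:clean, B:soiled)

Right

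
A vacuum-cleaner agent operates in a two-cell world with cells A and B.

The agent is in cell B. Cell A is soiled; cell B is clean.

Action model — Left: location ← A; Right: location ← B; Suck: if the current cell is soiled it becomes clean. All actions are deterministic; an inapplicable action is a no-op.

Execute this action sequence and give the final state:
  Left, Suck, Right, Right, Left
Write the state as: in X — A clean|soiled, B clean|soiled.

in A — A clean, B clean

Left (#1): in A — A soiled, B clean
Suck (#2): in A — A clean, B clean
Right (#3): in B — A clean, B clean
Right (#4): in B — A clean, B clean
Left (#5): in A — A clean, B clean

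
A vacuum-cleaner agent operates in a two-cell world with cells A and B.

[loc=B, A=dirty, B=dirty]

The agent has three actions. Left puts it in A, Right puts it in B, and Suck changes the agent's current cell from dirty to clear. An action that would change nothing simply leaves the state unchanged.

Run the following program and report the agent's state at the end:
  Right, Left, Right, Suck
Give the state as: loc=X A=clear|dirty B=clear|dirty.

loc=B A=dirty B=clear

step 1/4 (Right): loc=B A=dirty B=dirty
step 2/4 (Left): loc=A A=dirty B=dirty
step 3/4 (Right): loc=B A=dirty B=dirty
step 4/4 (Suck): loc=B A=dirty B=clear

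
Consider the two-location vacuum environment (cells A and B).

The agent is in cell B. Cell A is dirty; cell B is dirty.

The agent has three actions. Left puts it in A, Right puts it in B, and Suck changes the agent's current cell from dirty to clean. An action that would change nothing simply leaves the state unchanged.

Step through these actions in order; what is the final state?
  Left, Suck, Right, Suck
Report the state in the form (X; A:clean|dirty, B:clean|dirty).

[1] after Left: (A; A:dirty, B:dirty)
[2] after Suck: (A; A:clean, B:dirty)
[3] after Right: (B; A:clean, B:dirty)
[4] after Suck: (B; A:clean, B:clean)

(B; A:clean, B:clean)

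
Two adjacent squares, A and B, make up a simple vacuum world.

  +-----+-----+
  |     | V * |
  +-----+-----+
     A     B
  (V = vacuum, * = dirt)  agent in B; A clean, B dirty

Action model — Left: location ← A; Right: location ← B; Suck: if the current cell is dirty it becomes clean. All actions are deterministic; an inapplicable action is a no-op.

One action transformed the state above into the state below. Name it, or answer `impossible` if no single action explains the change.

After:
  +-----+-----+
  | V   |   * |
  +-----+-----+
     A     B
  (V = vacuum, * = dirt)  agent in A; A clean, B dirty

try  Left: loc=A A=clean B=dirty  ← match
try Right: loc=B A=clean B=dirty
try  Suck: loc=B A=clean B=clean

Left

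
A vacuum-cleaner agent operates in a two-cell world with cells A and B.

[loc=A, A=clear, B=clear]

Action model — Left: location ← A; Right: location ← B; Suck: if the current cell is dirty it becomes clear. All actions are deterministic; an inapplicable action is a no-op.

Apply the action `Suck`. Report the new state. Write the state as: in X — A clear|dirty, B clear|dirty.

in A — A clear, B clear

start: in A — A clear, B clear
step 1/1 (Suck): in A — A clear, B clear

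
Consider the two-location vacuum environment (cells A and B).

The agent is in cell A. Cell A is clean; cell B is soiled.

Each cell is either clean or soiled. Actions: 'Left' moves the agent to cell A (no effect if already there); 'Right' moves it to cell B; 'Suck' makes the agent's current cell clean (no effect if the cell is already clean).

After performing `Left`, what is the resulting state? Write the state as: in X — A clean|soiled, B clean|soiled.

start: in A — A clean, B soiled
t=1 Left ⇒ in A — A clean, B soiled

in A — A clean, B soiled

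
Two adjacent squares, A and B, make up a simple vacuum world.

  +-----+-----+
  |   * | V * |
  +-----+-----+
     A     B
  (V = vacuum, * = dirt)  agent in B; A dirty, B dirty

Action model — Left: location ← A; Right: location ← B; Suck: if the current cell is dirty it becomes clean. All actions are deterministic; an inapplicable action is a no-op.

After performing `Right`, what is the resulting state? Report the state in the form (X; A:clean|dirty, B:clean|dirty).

(B; A:dirty, B:dirty)

start: (B; A:dirty, B:dirty)
Right (#1): (B; A:dirty, B:dirty)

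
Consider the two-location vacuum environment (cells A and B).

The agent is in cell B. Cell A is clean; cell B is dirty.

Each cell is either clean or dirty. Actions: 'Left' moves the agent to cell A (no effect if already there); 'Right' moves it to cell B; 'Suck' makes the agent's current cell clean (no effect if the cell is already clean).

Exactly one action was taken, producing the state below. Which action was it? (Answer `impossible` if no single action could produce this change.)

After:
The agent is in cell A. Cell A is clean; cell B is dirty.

try  Left: <A|clean|dirty>  ← match
try Right: <B|clean|dirty>
try  Suck: <B|clean|clean>

Left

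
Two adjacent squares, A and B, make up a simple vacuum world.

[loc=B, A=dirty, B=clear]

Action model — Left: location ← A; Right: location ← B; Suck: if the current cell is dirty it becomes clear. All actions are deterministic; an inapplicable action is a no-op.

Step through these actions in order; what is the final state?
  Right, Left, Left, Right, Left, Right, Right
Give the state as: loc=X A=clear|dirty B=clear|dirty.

loc=B A=dirty B=clear

[1] after Right: loc=B A=dirty B=clear
[2] after Left: loc=A A=dirty B=clear
[3] after Left: loc=A A=dirty B=clear
[4] after Right: loc=B A=dirty B=clear
[5] after Left: loc=A A=dirty B=clear
[6] after Right: loc=B A=dirty B=clear
[7] after Right: loc=B A=dirty B=clear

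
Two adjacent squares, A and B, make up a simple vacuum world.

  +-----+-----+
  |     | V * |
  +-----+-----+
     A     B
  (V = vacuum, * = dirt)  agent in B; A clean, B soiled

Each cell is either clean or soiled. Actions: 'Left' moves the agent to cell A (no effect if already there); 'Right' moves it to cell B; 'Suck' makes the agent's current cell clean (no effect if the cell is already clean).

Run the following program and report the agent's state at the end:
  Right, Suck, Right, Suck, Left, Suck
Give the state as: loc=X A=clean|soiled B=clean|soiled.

step 1/6 (Right): loc=B A=clean B=soiled
step 2/6 (Suck): loc=B A=clean B=clean
step 3/6 (Right): loc=B A=clean B=clean
step 4/6 (Suck): loc=B A=clean B=clean
step 5/6 (Left): loc=A A=clean B=clean
step 6/6 (Suck): loc=A A=clean B=clean

loc=A A=clean B=clean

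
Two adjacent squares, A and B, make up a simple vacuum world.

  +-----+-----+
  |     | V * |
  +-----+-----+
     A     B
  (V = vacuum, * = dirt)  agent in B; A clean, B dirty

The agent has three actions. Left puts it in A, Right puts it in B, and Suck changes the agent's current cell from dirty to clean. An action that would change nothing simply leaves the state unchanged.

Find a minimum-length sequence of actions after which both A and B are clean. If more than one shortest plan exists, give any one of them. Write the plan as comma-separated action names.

Suck

1) do Suck; now loc=B A=clean B=clean
min 1: B is dirty, one Suck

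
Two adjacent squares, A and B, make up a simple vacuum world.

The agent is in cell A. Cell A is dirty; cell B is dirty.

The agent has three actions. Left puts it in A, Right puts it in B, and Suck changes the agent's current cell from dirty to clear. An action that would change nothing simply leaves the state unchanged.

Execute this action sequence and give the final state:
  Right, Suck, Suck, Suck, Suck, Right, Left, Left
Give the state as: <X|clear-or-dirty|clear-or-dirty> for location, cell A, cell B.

<A|dirty|clear>

step 1/8 (Right): <B|dirty|dirty>
step 2/8 (Suck): <B|dirty|clear>
step 3/8 (Suck): <B|dirty|clear>
step 4/8 (Suck): <B|dirty|clear>
step 5/8 (Suck): <B|dirty|clear>
step 6/8 (Right): <B|dirty|clear>
step 7/8 (Left): <A|dirty|clear>
step 8/8 (Left): <A|dirty|clear>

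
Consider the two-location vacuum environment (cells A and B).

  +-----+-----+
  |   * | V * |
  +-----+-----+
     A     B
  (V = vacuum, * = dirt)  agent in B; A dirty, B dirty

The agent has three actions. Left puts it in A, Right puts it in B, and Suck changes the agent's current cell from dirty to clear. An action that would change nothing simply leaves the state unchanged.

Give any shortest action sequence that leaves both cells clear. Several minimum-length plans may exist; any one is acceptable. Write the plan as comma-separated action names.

Suck, Left, Suck

1) do Suck; now in B — A dirty, B clear
2) do Left; now in A — A dirty, B clear
3) do Suck; now in A — A clear, B clear
min 3: Suck B + move + Suck A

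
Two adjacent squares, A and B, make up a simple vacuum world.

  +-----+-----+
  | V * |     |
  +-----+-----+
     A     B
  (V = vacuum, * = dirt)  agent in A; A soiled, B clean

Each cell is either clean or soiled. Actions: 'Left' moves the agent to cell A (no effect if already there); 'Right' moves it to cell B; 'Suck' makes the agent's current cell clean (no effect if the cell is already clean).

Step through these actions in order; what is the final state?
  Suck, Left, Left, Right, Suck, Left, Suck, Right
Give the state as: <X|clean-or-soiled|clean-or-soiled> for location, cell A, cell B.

t=1 Suck ⇒ <A|clean|clean>
t=2 Left ⇒ <A|clean|clean>
t=3 Left ⇒ <A|clean|clean>
t=4 Right ⇒ <B|clean|clean>
t=5 Suck ⇒ <B|clean|clean>
t=6 Left ⇒ <A|clean|clean>
t=7 Suck ⇒ <A|clean|clean>
t=8 Right ⇒ <B|clean|clean>

<B|clean|clean>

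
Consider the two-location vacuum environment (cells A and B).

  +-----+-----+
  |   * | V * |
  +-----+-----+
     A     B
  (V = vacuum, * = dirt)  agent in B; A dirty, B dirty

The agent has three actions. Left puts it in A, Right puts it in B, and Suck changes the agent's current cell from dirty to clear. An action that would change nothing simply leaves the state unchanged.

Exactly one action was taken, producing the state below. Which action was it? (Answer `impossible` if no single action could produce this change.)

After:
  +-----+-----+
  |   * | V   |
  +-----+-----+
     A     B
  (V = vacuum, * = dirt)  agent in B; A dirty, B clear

try  Left: loc=A A=dirty B=dirty
try Right: loc=B A=dirty B=dirty
try  Suck: loc=B A=dirty B=clear  ← match

Suck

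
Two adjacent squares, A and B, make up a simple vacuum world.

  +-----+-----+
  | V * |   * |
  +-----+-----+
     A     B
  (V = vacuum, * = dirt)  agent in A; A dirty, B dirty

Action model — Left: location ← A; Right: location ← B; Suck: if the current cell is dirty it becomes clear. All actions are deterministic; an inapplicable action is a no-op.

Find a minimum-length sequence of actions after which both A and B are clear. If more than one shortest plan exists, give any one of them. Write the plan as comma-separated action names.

[1] after Suck: in A — A clear, B dirty
[2] after Right: in B — A clear, B dirty
[3] after Suck: in B — A clear, B clear
min 3: Suck A + move + Suck B

Suck, Right, Suck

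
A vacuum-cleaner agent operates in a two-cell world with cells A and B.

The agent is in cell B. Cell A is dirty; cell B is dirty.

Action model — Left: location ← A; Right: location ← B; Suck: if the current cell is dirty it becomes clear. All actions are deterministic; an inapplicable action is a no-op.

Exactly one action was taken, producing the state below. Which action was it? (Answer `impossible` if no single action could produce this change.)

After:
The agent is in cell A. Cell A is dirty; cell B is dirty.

Left

try  Left: in A — A dirty, B dirty  ← match
try Right: in B — A dirty, B dirty
try  Suck: in B — A dirty, B clear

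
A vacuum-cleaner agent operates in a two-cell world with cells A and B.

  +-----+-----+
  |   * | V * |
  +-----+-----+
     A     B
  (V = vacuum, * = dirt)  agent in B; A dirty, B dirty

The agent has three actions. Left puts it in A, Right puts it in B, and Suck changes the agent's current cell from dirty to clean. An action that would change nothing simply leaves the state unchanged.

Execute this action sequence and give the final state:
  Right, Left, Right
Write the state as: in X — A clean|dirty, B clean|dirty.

step 1/3 (Right): in B — A dirty, B dirty
step 2/3 (Left): in A — A dirty, B dirty
step 3/3 (Right): in B — A dirty, B dirty

in B — A dirty, B dirty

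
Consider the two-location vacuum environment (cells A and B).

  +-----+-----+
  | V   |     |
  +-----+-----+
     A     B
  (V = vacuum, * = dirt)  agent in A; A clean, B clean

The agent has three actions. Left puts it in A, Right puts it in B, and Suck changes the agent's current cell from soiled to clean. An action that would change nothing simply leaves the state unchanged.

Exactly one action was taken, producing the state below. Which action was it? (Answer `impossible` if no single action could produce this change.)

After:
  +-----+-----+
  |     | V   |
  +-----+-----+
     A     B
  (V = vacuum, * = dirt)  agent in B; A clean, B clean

Right

try  Left: in A — A clean, B clean
try Right: in B — A clean, B clean  ← match
try  Suck: in A — A clean, B clean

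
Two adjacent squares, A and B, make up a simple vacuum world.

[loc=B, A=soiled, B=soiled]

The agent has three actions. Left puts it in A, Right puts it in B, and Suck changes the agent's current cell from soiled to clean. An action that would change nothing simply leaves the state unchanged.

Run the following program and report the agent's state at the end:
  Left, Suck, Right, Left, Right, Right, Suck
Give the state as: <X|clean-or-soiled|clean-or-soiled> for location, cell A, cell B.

<B|clean|clean>

[1] after Left: <A|soiled|soiled>
[2] after Suck: <A|clean|soiled>
[3] after Right: <B|clean|soiled>
[4] after Left: <A|clean|soiled>
[5] after Right: <B|clean|soiled>
[6] after Right: <B|clean|soiled>
[7] after Suck: <B|clean|clean>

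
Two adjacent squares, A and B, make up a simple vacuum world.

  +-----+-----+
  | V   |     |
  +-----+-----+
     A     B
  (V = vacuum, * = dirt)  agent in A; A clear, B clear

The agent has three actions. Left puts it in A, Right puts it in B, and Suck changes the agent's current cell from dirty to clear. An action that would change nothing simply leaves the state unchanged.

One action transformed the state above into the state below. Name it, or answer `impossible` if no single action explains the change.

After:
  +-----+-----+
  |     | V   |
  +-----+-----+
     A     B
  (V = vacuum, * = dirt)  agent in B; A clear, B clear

try  Left: (A; A:clear, B:clear)
try Right: (B; A:clear, B:clear)  ← match
try  Suck: (A; A:clear, B:clear)

Right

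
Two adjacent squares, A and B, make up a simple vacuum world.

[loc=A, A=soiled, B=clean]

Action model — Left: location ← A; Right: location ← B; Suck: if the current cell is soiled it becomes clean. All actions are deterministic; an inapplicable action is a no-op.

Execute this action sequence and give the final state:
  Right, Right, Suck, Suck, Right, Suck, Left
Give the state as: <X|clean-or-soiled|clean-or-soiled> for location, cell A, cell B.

<A|soiled|clean>

[1] after Right: <B|soiled|clean>
[2] after Right: <B|soiled|clean>
[3] after Suck: <B|soiled|clean>
[4] after Suck: <B|soiled|clean>
[5] after Right: <B|soiled|clean>
[6] after Suck: <B|soiled|clean>
[7] after Left: <A|soiled|clean>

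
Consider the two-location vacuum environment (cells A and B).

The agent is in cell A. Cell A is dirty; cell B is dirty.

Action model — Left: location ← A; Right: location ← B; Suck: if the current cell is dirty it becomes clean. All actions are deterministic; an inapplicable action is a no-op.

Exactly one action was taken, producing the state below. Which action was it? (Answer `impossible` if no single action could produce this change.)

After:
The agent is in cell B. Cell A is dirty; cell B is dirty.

Right

try  Left: loc=A A=dirty B=dirty
try Right: loc=B A=dirty B=dirty  ← match
try  Suck: loc=A A=clean B=dirty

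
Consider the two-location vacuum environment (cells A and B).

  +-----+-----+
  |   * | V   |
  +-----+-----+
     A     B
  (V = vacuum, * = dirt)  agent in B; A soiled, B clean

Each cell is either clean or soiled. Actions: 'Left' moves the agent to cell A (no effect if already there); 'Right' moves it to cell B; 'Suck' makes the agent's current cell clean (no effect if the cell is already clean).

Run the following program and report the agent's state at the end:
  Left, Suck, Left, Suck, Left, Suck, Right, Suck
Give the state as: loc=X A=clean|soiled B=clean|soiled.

step 1/8 (Left): loc=A A=soiled B=clean
step 2/8 (Suck): loc=A A=clean B=clean
step 3/8 (Left): loc=A A=clean B=clean
step 4/8 (Suck): loc=A A=clean B=clean
step 5/8 (Left): loc=A A=clean B=clean
step 6/8 (Suck): loc=A A=clean B=clean
step 7/8 (Right): loc=B A=clean B=clean
step 8/8 (Suck): loc=B A=clean B=clean

loc=B A=clean B=clean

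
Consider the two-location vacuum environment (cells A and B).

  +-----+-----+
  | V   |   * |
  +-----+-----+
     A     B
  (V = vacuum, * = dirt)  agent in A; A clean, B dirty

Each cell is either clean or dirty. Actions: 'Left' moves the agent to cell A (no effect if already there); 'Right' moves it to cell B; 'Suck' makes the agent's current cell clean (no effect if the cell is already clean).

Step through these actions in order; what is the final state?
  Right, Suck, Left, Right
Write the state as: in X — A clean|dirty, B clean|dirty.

in B — A clean, B clean

[1] after Right: in B — A clean, B dirty
[2] after Suck: in B — A clean, B clean
[3] after Left: in A — A clean, B clean
[4] after Right: in B — A clean, B clean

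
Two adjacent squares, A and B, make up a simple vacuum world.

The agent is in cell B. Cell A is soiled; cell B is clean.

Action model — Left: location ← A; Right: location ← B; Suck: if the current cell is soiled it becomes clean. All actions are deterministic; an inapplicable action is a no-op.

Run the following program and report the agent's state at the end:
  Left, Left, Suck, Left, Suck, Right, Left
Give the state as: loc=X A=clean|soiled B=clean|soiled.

loc=A A=clean B=clean

t=1 Left ⇒ loc=A A=soiled B=clean
t=2 Left ⇒ loc=A A=soiled B=clean
t=3 Suck ⇒ loc=A A=clean B=clean
t=4 Left ⇒ loc=A A=clean B=clean
t=5 Suck ⇒ loc=A A=clean B=clean
t=6 Right ⇒ loc=B A=clean B=clean
t=7 Left ⇒ loc=A A=clean B=clean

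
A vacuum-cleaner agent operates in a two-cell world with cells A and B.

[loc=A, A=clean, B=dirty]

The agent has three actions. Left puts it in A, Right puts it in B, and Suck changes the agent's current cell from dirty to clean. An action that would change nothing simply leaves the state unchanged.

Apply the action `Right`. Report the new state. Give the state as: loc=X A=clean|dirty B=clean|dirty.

start: loc=A A=clean B=dirty
t=1 Right ⇒ loc=B A=clean B=dirty

loc=B A=clean B=dirty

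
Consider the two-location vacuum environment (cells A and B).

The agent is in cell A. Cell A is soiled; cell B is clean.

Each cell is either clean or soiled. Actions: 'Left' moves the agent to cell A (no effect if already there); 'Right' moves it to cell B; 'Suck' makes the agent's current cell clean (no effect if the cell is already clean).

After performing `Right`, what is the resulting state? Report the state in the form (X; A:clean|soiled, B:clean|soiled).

start: (A; A:soiled, B:clean)
Right (#1): (B; A:soiled, B:clean)

(B; A:soiled, B:clean)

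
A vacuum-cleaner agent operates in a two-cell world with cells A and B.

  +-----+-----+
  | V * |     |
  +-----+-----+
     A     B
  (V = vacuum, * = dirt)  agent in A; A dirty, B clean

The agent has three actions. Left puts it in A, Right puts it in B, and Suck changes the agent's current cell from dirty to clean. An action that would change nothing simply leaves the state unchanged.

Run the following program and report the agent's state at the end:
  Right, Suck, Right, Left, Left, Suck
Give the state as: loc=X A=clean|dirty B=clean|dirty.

1) do Right; now loc=B A=dirty B=clean
2) do Suck; now loc=B A=dirty B=clean
3) do Right; now loc=B A=dirty B=clean
4) do Left; now loc=A A=dirty B=clean
5) do Left; now loc=A A=dirty B=clean
6) do Suck; now loc=A A=clean B=clean

loc=A A=clean B=clean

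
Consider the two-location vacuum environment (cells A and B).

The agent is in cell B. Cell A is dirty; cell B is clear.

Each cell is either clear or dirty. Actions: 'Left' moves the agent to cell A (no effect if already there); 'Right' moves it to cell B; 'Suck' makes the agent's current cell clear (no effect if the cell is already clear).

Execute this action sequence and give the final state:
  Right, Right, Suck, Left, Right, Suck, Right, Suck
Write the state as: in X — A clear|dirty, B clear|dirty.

in B — A dirty, B clear

Right (#1): in B — A dirty, B clear
Right (#2): in B — A dirty, B clear
Suck (#3): in B — A dirty, B clear
Left (#4): in A — A dirty, B clear
Right (#5): in B — A dirty, B clear
Suck (#6): in B — A dirty, B clear
Right (#7): in B — A dirty, B clear
Suck (#8): in B — A dirty, B clear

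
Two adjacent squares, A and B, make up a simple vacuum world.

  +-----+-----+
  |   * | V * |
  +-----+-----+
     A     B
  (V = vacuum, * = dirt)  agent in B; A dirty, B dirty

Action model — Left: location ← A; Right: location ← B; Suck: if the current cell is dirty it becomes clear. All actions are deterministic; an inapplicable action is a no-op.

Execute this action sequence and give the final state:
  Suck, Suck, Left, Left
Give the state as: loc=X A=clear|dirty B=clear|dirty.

1. Suck → loc=B A=dirty B=clear
2. Suck → loc=B A=dirty B=clear
3. Left → loc=A A=dirty B=clear
4. Left → loc=A A=dirty B=clear

loc=A A=dirty B=clear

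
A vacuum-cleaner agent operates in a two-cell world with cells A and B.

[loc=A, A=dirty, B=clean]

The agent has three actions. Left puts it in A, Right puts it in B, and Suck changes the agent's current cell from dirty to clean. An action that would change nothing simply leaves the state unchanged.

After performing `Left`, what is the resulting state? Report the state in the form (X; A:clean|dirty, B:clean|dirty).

start: (A; A:dirty, B:clean)
t=1 Left ⇒ (A; A:dirty, B:clean)

(A; A:dirty, B:clean)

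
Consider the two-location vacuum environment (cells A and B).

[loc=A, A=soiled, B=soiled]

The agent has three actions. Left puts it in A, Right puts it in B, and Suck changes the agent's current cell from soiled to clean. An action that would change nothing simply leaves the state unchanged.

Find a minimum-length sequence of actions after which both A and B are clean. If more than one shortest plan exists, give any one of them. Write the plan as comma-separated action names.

Suck, Right, Suck

t=1 Suck ⇒ (A; A:clean, B:soiled)
t=2 Right ⇒ (B; A:clean, B:soiled)
t=3 Suck ⇒ (B; A:clean, B:clean)
min 3: Suck A + move + Suck B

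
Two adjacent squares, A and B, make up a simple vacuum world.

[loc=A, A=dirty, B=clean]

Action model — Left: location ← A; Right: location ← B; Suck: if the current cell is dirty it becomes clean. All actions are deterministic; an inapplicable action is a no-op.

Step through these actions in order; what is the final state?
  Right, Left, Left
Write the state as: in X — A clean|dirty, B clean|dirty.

in A — A dirty, B clean

1) do Right; now in B — A dirty, B clean
2) do Left; now in A — A dirty, B clean
3) do Left; now in A — A dirty, B clean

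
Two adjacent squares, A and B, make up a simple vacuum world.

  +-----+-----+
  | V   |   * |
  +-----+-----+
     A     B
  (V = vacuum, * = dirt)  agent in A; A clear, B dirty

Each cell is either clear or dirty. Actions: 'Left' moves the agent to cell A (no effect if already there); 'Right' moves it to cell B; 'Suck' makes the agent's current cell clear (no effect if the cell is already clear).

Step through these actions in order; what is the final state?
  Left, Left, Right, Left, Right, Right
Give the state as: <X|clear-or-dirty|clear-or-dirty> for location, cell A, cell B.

1. Left → <A|clear|dirty>
2. Left → <A|clear|dirty>
3. Right → <B|clear|dirty>
4. Left → <A|clear|dirty>
5. Right → <B|clear|dirty>
6. Right → <B|clear|dirty>

<B|clear|dirty>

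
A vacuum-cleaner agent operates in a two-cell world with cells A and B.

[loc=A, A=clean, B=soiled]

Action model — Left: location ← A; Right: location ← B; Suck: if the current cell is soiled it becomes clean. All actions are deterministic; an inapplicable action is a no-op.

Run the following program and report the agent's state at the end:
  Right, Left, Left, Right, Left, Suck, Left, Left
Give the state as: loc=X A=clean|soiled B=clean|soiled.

t=1 Right ⇒ loc=B A=clean B=soiled
t=2 Left ⇒ loc=A A=clean B=soiled
t=3 Left ⇒ loc=A A=clean B=soiled
t=4 Right ⇒ loc=B A=clean B=soiled
t=5 Left ⇒ loc=A A=clean B=soiled
t=6 Suck ⇒ loc=A A=clean B=soiled
t=7 Left ⇒ loc=A A=clean B=soiled
t=8 Left ⇒ loc=A A=clean B=soiled

loc=A A=clean B=soiled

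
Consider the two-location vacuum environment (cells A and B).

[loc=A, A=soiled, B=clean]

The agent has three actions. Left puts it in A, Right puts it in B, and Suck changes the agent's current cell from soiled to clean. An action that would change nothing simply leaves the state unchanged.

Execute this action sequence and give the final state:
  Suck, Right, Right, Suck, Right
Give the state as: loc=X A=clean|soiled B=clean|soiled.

1) do Suck; now loc=A A=clean B=clean
2) do Right; now loc=B A=clean B=clean
3) do Right; now loc=B A=clean B=clean
4) do Suck; now loc=B A=clean B=clean
5) do Right; now loc=B A=clean B=clean

loc=B A=clean B=clean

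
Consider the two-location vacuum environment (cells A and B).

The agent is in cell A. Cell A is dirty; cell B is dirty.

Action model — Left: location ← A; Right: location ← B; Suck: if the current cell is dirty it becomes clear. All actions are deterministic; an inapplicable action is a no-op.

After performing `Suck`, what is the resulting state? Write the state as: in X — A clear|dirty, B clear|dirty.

start: in A — A dirty, B dirty
step 1/1 (Suck): in A — A clear, B dirty

in A — A clear, B dirty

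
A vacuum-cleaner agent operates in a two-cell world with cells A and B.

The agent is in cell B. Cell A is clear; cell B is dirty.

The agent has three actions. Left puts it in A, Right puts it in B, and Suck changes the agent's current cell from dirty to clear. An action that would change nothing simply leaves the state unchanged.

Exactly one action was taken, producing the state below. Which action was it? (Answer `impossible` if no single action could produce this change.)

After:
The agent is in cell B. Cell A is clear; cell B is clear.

Suck

try  Left: <A|clear|dirty>
try Right: <B|clear|dirty>
try  Suck: <B|clear|clear>  ← match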